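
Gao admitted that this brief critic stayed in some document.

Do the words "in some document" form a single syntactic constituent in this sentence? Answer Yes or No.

Yes

The sequence corresponds to a single PP node — the prepositional phrase "in some document".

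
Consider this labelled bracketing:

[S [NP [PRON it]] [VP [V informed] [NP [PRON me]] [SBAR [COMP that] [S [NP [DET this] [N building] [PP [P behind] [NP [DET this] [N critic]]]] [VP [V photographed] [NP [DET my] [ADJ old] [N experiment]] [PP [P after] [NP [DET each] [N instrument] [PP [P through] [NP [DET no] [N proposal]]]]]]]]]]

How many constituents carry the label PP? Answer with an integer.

3

The PP constituents are: [PP behind this critic]; [PP after each instrument through no proposal]; [PP through no proposal]. Total: 3.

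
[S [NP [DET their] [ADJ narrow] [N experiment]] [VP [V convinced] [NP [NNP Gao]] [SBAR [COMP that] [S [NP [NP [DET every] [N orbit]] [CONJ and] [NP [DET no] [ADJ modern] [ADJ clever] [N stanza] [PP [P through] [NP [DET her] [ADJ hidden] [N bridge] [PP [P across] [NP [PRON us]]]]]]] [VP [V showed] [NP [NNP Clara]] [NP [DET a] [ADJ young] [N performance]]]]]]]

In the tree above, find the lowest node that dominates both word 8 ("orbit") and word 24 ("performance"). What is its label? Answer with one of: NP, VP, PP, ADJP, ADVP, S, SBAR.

S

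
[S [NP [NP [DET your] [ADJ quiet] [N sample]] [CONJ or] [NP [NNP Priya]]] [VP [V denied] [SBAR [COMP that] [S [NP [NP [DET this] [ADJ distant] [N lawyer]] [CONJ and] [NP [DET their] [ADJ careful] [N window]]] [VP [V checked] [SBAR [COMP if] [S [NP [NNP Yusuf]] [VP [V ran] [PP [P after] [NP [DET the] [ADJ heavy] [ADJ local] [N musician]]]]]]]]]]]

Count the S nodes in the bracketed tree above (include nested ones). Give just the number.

Scanning left to right, an opening `[S` appears at word positions 1, 8, 17 — 3 in total.

3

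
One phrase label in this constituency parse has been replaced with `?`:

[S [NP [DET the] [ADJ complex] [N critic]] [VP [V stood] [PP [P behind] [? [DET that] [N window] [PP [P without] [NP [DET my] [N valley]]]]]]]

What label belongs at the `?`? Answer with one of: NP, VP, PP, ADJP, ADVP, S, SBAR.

NP

The `?` node immediately contains: DET 'that', N 'window', PP. That is the internal structure of a noun phrase, so the label is NP.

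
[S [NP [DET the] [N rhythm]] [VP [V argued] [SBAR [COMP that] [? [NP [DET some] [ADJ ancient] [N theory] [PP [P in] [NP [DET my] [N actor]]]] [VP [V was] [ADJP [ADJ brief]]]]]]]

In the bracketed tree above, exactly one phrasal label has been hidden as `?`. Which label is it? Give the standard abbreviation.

Looking at what the `?` directly dominates — NP, VP — this is a clause (S).

S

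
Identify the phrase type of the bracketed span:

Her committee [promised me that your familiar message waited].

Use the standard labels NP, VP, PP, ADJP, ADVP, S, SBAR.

The span is built around the verb "promised" — a verb phrase (VP).

VP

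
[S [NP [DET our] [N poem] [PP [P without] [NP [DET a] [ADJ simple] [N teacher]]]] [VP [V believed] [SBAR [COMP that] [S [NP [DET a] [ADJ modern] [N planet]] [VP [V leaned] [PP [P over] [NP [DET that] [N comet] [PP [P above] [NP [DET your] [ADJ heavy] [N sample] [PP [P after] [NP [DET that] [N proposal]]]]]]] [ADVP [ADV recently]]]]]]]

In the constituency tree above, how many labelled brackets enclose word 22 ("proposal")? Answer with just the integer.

12

Path from the root down to the word: S → VP → SBAR → S → VP → PP → NP → PP → NP → PP → NP → N. That is 12 enclosing brackets.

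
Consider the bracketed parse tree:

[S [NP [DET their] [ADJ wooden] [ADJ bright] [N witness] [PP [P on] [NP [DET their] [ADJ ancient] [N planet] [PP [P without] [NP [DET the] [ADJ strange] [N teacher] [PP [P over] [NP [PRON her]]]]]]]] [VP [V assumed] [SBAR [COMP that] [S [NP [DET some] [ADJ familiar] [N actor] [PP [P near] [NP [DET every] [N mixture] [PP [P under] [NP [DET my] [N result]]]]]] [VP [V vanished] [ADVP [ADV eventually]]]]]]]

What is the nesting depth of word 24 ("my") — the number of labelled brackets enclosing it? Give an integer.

Path from the root down to the word: S → VP → SBAR → S → NP → PP → NP → PP → NP → DET. That is 10 enclosing brackets.

10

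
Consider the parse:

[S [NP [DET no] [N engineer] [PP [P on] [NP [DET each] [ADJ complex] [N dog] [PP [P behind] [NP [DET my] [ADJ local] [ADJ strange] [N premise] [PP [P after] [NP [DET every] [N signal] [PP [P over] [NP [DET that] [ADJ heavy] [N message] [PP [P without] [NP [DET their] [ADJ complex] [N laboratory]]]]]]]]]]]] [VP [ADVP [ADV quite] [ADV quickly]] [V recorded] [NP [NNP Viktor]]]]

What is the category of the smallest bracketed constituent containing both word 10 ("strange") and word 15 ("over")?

The smallest bracket enclosing both words is [NP my local strange premise after every signal over that heavy message without their complex laboratory], so the label is NP.

NP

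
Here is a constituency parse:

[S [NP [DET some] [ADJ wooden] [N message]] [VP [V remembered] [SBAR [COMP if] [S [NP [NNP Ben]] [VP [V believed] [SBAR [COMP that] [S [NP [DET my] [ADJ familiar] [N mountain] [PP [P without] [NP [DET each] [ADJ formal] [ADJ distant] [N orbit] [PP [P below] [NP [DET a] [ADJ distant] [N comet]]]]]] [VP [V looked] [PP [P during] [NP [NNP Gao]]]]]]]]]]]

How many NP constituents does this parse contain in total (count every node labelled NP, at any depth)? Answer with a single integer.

6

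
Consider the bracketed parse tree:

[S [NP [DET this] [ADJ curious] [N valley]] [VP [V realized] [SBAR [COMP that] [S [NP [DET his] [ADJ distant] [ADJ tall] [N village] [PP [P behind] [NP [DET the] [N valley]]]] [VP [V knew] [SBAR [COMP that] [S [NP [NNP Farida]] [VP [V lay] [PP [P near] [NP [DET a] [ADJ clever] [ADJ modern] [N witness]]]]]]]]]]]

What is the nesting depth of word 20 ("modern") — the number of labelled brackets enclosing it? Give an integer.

11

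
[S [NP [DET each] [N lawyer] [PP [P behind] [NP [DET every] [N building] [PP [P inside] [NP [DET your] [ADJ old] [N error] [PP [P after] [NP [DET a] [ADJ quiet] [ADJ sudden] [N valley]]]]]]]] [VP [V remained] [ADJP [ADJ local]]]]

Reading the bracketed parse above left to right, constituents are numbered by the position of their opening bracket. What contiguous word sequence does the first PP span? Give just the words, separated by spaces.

behind every building inside your old error after a quiet sudden valley

Opening `[PP` markers occur at word positions 3, 6, 10; the first of these opens the constituent [PP behind every building inside your old error after a quiet sudden valley].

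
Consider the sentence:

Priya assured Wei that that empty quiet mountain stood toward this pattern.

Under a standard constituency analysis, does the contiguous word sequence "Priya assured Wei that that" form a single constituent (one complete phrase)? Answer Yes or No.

No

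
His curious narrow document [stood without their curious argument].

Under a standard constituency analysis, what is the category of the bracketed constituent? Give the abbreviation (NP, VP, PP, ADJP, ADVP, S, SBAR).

"stood" is the head of the bracketed span, so the span is a verb phrase: VP.

VP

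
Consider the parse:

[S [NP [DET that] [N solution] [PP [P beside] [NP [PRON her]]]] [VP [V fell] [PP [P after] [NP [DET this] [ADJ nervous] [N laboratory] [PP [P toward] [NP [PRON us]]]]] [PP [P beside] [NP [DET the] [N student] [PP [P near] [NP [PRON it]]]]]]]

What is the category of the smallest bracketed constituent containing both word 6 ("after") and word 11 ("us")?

The smallest bracket enclosing both words is [PP after this nervous laboratory toward us], so the label is PP.

PP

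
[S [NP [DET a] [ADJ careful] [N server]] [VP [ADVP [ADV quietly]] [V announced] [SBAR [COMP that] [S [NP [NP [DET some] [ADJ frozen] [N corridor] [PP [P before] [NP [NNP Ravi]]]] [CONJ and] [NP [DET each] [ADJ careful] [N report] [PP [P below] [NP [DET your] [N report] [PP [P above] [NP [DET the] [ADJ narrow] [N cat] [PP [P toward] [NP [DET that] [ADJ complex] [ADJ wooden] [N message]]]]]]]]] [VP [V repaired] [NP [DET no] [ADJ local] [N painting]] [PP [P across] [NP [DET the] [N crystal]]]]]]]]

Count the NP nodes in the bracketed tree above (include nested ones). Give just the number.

Listing each NP by its span: [NP a careful server]; [NP some frozen corridor before Ravi and each careful report below your report above the narrow cat toward that complex wooden message]; [NP some frozen corridor before Ravi]; [NP Ravi]; [NP each careful report below your report above the narrow cat toward that complex wooden message]; [NP your report above the narrow cat toward that complex wooden message] … — that makes 10.

10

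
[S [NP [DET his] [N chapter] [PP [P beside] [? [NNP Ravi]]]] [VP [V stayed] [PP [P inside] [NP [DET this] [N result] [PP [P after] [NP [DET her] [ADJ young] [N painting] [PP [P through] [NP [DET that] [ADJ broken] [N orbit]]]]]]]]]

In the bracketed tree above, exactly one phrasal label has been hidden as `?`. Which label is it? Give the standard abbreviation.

NP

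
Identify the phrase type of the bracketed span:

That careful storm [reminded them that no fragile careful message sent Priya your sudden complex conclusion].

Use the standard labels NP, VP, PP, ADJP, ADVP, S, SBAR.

The bracketed span "reminded them that no fragile careful message sent Priya your sudden complex conclusion" is headed by "reminded", making it a verb phrase (VP).

VP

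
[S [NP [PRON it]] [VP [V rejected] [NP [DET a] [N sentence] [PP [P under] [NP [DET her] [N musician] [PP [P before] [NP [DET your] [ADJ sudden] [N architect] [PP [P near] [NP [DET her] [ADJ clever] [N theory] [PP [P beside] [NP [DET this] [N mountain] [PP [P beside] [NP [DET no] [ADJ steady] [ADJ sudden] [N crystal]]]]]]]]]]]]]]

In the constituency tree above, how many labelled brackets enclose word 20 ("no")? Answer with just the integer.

14

Counting open brackets not yet closed at "no": [S [VP [NP [PP [NP [PP [NP [PP [NP [PP [NP [PP [NP [DET = 14.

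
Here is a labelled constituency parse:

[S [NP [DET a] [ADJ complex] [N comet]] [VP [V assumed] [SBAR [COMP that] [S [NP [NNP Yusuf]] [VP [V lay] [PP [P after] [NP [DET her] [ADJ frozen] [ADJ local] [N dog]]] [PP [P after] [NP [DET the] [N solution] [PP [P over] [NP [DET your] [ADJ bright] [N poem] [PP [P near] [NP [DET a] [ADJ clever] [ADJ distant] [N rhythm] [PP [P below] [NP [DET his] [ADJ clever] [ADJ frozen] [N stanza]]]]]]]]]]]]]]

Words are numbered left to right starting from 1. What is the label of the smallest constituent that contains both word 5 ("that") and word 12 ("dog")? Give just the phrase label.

SBAR

The smallest bracket enclosing both words is [SBAR that Yusuf lay after her frozen local dog after the solution over your bright poem near a clever distant rhythm below his clever frozen stanza], so the label is SBAR.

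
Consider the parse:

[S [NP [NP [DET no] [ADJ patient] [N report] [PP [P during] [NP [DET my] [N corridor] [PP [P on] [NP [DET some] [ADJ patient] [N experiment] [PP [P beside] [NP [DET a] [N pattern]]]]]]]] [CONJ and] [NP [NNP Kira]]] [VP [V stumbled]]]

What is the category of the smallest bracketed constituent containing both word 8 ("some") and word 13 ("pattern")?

NP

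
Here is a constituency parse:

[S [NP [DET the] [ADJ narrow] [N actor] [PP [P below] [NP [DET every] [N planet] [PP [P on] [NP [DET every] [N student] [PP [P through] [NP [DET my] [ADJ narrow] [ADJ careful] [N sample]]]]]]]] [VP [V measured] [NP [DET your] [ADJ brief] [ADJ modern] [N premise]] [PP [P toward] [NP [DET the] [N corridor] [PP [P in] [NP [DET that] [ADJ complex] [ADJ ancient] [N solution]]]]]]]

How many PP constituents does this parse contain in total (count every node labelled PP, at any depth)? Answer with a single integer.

5

The PP constituents are: [PP below every planet on every student through my narrow careful sample]; [PP on every student through my narrow careful sample]; [PP through my narrow careful sample]; [PP toward the corridor in that complex ancient solution]; [PP in that complex ancient solution]. Total: 5.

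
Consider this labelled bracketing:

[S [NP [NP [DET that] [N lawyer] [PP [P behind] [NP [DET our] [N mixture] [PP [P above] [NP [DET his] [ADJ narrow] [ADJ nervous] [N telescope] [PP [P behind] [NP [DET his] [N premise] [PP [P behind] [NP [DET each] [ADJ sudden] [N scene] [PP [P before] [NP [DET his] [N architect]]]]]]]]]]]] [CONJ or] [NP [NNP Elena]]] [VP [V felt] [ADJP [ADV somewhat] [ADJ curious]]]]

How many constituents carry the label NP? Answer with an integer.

The NP constituents are: [NP that lawyer behind our mixture above his narrow nervous telescope behind his premise behind each sudden scene before his architect or Elena]; [NP that lawyer behind our mixture above his narrow nervous telescope behind his premise behind each sudden scene before his architect]; [NP our mixture above his narrow nervous telescope behind his premise behind each sudden scene before his architect]; [NP his narrow nervous telescope behind his premise behind each sudden scene before his architect]; [NP his premise behind each sudden scene before his architect]; [NP each sudden scene before his architect] …. Total: 8.

8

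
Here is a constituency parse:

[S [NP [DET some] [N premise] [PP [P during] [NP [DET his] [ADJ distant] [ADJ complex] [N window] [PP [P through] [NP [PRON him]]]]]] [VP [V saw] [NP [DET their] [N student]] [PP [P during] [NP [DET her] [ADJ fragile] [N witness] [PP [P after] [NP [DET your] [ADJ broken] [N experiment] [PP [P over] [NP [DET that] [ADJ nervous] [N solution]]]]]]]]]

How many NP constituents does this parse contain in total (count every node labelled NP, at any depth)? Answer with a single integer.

7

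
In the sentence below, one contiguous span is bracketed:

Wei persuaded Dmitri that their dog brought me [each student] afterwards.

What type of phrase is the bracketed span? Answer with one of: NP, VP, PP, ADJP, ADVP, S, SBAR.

NP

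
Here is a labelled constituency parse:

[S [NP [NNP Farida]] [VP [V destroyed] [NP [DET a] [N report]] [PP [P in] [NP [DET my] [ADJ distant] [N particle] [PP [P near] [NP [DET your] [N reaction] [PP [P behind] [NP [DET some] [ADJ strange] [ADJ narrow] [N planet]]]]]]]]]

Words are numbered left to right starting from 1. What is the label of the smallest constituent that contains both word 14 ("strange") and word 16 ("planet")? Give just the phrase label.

NP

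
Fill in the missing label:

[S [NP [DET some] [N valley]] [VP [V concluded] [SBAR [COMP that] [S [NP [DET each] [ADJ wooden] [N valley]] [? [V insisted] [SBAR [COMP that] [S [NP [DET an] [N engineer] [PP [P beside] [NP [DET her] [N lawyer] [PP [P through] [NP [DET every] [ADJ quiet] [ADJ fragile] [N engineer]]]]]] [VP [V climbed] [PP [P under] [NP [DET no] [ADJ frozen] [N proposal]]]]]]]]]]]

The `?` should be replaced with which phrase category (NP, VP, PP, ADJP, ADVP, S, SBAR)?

VP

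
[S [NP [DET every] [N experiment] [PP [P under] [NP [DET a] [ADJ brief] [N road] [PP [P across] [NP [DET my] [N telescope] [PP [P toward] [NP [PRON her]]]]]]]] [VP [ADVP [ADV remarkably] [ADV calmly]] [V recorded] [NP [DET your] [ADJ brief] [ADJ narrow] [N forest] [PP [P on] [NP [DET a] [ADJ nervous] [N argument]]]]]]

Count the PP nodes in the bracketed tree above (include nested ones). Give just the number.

4

Scanning left to right, an opening `[PP` appears at word positions 3, 7, 10, 19 — 4 in total.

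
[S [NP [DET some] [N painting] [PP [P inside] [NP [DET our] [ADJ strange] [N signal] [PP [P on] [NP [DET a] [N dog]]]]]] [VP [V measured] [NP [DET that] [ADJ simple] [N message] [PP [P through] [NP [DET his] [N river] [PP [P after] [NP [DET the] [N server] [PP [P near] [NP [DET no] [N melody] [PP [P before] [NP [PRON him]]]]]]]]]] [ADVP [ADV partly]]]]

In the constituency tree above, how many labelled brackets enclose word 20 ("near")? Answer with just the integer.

Path from the root down to the word: S → VP → NP → PP → NP → PP → NP → PP → P. That is 9 enclosing brackets.

9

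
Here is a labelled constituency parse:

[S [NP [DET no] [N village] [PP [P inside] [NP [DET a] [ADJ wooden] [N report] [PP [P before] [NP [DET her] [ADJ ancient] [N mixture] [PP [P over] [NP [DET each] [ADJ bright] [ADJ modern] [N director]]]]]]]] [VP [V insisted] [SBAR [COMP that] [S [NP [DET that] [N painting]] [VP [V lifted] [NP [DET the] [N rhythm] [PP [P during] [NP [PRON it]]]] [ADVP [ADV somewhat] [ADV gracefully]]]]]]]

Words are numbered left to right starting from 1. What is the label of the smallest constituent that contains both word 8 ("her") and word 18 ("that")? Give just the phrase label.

S

The smallest bracket enclosing both words is [S no village inside a wooden report before her ancient mixture over each bright modern director insisted that that painting lifted the rhythm during it somewhat gracefully], so the label is S.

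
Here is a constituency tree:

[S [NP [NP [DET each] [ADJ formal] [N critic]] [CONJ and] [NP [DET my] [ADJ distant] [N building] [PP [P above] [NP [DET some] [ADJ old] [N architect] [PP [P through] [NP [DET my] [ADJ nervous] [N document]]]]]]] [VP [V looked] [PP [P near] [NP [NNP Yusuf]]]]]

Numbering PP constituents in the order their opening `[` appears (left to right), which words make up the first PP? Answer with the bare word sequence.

above some old architect through my nervous document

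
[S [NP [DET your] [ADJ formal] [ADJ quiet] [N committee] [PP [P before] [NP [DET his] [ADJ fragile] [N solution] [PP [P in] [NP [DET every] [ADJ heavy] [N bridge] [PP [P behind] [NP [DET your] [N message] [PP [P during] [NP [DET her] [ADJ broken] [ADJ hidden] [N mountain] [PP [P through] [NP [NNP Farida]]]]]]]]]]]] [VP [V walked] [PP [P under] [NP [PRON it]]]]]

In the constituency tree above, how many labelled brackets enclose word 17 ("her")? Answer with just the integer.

Counting open brackets not yet closed at "her": [S [NP [PP [NP [PP [NP [PP [NP [PP [NP [DET = 11.

11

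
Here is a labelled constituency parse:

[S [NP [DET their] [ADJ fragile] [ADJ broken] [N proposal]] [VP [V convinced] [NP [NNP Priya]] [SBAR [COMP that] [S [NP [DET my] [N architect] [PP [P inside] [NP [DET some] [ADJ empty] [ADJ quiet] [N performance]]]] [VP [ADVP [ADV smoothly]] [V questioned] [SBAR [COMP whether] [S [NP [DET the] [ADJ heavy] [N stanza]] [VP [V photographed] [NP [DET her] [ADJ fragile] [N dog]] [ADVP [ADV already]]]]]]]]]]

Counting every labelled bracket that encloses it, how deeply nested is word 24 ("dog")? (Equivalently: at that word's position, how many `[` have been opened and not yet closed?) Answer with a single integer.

10

The word sits inside N, which is inside NP, inside VP, inside S, inside SBAR, inside VP, inside S, inside SBAR, inside VP, inside S — 10 brackets in all.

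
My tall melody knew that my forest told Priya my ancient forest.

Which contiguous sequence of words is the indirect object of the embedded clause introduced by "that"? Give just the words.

Within the embedded clause introduced by "that", the indirect object of "told" is "Priya".

Priya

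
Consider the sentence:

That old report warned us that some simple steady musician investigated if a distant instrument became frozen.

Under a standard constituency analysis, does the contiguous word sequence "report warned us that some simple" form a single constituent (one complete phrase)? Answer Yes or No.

"report" belongs to the noun phrase "that old report" while "simple" belongs to the verb phrase "warned us that some simple steady musician investigated if a distant instrument became frozen"; a span that runs across that boundary is not a single phrase.

No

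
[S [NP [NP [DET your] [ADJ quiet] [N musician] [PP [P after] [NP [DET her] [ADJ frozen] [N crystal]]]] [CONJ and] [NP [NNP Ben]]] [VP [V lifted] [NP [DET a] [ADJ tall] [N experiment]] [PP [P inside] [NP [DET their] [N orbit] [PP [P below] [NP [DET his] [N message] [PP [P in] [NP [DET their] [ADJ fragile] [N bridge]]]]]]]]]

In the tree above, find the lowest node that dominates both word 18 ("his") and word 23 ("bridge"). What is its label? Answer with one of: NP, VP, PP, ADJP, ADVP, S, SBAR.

NP

Word 18 lies under S → VP → PP → NP → PP → NP → DET; word 23 lies under S → VP → PP → NP → PP → NP → PP → NP → N. The lowest shared node is the NP.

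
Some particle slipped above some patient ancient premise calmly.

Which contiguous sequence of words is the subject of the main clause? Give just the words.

The subject of the main clause is the NP immediately before the verb "slipped": "some particle".

some particle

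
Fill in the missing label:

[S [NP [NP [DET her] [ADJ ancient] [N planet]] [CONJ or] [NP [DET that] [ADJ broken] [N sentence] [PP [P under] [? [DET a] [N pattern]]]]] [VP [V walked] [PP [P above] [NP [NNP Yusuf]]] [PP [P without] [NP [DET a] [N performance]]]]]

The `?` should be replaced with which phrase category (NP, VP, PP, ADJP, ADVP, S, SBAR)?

NP

Looking at what the `?` directly dominates — DET 'a', N 'pattern' — this is a noun phrase (NP).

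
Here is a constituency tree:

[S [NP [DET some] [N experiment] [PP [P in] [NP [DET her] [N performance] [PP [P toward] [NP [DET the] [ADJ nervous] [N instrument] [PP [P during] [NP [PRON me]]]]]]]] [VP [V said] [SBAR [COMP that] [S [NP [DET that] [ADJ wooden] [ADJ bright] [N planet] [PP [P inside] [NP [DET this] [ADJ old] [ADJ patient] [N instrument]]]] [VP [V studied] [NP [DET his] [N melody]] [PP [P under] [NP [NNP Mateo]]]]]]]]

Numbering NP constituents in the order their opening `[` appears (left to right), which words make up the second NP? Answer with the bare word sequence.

her performance toward the nervous instrument during me

Opening `[NP` markers occur at word positions 1, 4, 7, 11, 14, 19, 24, 27; the second of these opens the constituent [NP her performance toward the nervous instrument during me].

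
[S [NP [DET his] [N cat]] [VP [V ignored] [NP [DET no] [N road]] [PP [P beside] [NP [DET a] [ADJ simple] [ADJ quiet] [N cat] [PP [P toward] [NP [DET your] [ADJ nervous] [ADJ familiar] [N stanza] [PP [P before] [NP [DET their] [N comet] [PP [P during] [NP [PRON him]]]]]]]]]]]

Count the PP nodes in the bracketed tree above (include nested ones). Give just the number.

4

The PP constituents are: [PP beside a simple quiet cat toward your nervous familiar stanza before their comet during him]; [PP toward your nervous familiar stanza before their comet during him]; [PP before their comet during him]; [PP during him]. Total: 4.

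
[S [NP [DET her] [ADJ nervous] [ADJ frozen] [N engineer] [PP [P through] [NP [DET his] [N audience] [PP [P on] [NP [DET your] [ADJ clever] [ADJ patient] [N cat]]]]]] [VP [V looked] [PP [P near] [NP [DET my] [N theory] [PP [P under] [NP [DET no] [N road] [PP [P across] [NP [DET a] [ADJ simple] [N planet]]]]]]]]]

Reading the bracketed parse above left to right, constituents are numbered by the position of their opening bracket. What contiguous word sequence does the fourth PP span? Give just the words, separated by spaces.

under no road across a simple planet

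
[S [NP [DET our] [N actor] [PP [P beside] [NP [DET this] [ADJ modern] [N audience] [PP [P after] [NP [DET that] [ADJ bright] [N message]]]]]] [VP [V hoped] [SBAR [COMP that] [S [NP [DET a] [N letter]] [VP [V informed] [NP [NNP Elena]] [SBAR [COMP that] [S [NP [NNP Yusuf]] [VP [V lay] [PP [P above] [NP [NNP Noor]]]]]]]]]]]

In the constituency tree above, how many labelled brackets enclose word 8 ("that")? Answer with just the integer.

Path from the root down to the word: S → NP → PP → NP → PP → NP → DET. That is 7 enclosing brackets.

7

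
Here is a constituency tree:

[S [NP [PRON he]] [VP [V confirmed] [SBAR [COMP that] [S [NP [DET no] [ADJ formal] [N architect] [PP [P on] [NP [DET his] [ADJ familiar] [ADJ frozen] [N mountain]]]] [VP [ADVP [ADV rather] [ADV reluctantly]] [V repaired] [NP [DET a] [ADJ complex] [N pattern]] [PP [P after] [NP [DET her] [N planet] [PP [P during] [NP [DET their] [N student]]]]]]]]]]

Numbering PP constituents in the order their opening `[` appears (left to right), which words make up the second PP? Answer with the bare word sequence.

after her planet during their student

The PP opening brackets appear, in order, over: "on his familiar frozen mountain"; "after her planet during their student"; "during their student". The second one spans "after her planet during their student".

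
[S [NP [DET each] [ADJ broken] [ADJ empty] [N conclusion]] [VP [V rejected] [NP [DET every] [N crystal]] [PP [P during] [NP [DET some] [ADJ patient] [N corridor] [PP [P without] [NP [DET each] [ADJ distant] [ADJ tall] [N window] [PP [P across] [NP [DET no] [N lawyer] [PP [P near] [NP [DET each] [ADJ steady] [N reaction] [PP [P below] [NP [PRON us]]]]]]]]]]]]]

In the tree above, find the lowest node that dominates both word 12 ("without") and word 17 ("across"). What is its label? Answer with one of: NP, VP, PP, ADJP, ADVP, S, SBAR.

Both words fall inside [PP without each distant tall window across no lawyer near each steady reaction below us] (words 12–25), and no smaller constituent contains them both. Label: PP.

PP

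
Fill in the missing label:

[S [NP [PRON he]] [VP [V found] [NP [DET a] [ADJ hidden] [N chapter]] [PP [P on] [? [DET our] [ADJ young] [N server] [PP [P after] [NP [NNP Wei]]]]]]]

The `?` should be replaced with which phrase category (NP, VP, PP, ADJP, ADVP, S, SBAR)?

NP

A constituent whose immediate children are DET 'our', ADJ 'young', N 'server', PP is a noun phrase: NP.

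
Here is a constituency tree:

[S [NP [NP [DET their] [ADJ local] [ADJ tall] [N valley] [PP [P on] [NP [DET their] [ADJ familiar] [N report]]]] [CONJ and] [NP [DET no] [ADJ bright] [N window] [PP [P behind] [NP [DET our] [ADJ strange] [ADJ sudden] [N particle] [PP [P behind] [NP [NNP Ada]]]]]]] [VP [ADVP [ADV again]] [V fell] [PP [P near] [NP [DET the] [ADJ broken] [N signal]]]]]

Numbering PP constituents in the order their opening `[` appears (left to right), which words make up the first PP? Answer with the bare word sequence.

on their familiar report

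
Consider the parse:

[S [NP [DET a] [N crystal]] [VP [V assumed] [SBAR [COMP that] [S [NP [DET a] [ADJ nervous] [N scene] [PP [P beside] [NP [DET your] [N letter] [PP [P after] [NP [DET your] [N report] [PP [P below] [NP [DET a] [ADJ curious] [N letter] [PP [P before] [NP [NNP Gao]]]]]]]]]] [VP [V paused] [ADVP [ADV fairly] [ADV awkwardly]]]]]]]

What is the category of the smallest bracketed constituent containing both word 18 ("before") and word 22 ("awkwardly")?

S

Both words fall inside [S a nervous scene beside your letter after your report below a curious letter before Gao paused fairly awkwardly] (words 5–22), and no smaller constituent contains them both. Label: S.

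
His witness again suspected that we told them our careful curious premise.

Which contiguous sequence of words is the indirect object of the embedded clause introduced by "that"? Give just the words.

them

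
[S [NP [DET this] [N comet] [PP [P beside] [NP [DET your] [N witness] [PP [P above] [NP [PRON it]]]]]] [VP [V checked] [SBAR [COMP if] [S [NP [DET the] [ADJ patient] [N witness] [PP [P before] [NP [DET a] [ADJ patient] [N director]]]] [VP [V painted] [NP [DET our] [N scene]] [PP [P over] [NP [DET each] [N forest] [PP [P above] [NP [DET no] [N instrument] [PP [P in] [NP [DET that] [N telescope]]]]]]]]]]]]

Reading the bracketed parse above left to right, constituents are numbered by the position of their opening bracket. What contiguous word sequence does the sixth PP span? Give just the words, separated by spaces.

in that telescope

In left-to-right order the PP constituents are "beside your witness above it"; "above it"; "before a patient director"; "over each forest above no instrument in that telescope"; "above no instrument in that telescope"; "in that telescope". Number 6 is "in that telescope".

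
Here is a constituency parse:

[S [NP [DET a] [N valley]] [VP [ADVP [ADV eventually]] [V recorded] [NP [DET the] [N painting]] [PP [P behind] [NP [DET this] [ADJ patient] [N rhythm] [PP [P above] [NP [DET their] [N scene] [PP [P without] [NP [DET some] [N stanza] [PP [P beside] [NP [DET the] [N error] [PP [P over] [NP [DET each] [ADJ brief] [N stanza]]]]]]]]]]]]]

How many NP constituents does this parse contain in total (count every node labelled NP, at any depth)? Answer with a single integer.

7

Listing each NP by its span: [NP a valley]; [NP the painting]; [NP this patient rhythm above their scene without some stanza beside the error over each brief stanza]; [NP their scene without some stanza beside the error over each brief stanza]; [NP some stanza beside the error over each brief stanza]; [NP the error over each brief stanza] … — that makes 7.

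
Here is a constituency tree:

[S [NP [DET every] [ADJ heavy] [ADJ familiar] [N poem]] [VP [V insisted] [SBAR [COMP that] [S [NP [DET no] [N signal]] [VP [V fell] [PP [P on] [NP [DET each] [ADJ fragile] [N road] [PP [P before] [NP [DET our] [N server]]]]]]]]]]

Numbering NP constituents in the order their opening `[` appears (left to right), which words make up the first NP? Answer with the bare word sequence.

every heavy familiar poem

The NP opening brackets appear, in order, over: "every heavy familiar poem"; "no signal"; "each fragile road before our server"; "our server". The first one spans "every heavy familiar poem".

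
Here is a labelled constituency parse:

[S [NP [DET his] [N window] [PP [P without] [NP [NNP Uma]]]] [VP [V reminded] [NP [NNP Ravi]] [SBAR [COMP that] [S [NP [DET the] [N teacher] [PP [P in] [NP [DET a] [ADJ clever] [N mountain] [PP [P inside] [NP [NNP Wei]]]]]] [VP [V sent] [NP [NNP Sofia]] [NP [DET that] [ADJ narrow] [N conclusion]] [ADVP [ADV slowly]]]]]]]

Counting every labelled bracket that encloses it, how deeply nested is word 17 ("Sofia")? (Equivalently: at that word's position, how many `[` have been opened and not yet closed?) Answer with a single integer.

Path from the root down to the word: S → VP → SBAR → S → VP → NP → NNP. That is 7 enclosing brackets.

7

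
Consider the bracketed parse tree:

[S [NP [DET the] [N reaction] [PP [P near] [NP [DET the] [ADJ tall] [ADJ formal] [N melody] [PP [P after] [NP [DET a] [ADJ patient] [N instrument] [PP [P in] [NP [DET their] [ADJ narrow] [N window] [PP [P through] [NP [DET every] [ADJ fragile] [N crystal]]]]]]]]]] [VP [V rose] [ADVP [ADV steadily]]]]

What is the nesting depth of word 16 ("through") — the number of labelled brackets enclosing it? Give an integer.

10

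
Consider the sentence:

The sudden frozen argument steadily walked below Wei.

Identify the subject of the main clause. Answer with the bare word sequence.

"the sudden frozen argument" is the NP that combines with the VP headed by "walked" to form the main clause — the subject.

the sudden frozen argument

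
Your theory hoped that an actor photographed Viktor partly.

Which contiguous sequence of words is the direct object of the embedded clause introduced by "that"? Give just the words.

"photographed" heads the VP of the embedded clause introduced by "that", and "Viktor" is its direct object.

Viktor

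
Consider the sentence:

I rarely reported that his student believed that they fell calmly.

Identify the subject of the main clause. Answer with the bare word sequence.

In the main clause the verb is "reported"; the NP preceding it, "I", is the subject.

I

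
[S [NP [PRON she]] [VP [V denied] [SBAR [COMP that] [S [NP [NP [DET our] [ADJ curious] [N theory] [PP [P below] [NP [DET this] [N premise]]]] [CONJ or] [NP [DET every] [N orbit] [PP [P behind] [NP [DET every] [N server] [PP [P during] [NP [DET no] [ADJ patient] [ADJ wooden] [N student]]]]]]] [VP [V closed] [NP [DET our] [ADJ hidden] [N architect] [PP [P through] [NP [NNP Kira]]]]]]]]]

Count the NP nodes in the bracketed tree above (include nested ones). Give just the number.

9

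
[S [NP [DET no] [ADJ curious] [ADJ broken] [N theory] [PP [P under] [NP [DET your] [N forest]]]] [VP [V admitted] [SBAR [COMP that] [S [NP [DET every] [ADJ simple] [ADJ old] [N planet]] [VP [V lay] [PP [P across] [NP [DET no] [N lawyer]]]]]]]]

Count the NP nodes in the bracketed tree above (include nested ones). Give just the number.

4

Scanning left to right, an opening `[NP` appears at word positions 1, 6, 10, 16 — 4 in total.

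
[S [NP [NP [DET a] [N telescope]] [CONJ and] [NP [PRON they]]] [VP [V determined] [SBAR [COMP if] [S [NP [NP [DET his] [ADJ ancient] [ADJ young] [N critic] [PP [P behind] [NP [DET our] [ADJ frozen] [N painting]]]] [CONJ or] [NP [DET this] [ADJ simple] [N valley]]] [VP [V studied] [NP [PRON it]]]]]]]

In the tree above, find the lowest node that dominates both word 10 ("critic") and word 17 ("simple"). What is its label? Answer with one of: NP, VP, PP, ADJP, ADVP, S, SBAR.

Both words fall inside [NP his ancient young critic behind our frozen painting or this simple valley] (words 7–18), and no smaller constituent contains them both. Label: NP.

NP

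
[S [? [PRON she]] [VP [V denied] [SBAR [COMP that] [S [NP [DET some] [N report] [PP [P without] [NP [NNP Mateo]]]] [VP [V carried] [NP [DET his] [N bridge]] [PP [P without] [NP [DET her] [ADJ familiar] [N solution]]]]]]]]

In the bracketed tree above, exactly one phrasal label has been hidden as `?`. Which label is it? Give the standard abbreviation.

NP

Looking at what the `?` directly dominates — PRON 'she' — this is a noun phrase (NP).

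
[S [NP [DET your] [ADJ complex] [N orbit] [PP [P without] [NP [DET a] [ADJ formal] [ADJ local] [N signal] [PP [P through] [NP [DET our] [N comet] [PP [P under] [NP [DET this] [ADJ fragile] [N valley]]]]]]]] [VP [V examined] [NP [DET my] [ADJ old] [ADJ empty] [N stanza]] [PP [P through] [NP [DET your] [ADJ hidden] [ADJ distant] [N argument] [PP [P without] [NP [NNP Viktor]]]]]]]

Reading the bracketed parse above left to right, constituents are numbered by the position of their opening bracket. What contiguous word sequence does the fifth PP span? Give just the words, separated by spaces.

without Viktor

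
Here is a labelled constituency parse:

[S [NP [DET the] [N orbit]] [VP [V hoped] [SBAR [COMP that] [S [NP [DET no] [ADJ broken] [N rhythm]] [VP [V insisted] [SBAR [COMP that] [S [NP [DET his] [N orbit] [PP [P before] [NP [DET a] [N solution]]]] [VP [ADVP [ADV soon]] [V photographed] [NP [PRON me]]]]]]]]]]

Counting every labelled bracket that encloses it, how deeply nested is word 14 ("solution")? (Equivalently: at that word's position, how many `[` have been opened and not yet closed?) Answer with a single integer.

Path from the root down to the word: S → VP → SBAR → S → VP → SBAR → S → NP → PP → NP → N. That is 11 enclosing brackets.

11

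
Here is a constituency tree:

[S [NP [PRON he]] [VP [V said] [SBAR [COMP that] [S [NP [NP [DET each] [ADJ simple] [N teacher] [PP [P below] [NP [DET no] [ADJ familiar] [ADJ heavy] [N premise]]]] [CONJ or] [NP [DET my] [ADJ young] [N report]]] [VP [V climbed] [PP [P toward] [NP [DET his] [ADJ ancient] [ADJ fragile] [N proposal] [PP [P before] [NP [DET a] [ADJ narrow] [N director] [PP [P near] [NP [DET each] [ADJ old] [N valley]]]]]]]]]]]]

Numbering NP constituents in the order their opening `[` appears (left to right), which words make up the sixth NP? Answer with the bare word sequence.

his ancient fragile proposal before a narrow director near each old valley

In left-to-right order the NP constituents are "he"; "each simple teacher below no familiar heavy premise or my young report"; "each simple teacher below no familiar heavy premise"; "no familiar heavy premise"; "my young report"; "his ancient fragile proposal before a narrow director near each old valley"; "a narrow director near each old valley"; "each old valley". Number 6 is "his ancient fragile proposal before a narrow director near each old valley".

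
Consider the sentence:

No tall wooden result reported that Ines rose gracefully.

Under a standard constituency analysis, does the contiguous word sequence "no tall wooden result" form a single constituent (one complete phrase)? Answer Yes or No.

Yes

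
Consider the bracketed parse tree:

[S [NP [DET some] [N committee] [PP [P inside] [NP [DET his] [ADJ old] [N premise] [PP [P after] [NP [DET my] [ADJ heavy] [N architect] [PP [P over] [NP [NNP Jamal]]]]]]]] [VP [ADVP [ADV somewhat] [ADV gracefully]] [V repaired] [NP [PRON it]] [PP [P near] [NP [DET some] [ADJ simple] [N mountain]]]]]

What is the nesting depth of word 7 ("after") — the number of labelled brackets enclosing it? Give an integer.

6

Path from the root down to the word: S → NP → PP → NP → PP → P. That is 6 enclosing brackets.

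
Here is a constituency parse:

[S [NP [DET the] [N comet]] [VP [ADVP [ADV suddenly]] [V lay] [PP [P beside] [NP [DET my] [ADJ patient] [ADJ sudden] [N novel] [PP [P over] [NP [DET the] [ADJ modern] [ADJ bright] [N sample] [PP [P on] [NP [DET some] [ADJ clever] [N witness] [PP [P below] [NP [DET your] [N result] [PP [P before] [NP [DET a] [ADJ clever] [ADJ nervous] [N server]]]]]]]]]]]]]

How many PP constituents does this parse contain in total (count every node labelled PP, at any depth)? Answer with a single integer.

5

Listing each PP by its span: [PP beside my patient sudden novel over the modern bright sample on some clever witness below your result before a clever nervous server]; [PP over the modern bright sample on some clever witness below your result before a clever nervous server]; [PP on some clever witness below your result before a clever nervous server]; [PP below your result before a clever nervous server]; [PP before a clever nervous server] — that makes 5.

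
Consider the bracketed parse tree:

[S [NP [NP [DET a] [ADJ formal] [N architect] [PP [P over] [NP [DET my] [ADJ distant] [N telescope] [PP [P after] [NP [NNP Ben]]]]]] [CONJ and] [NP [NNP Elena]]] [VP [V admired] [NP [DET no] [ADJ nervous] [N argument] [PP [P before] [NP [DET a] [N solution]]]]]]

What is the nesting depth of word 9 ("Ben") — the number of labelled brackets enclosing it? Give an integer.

Counting open brackets not yet closed at "Ben": [S [NP [NP [PP [NP [PP [NP [NNP = 8.

8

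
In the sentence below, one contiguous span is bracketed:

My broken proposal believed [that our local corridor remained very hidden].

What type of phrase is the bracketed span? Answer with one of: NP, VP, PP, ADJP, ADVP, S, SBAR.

SBAR

The bracketed span "that our local corridor remained very hidden" is headed by "that", making it a subordinate clause (SBAR).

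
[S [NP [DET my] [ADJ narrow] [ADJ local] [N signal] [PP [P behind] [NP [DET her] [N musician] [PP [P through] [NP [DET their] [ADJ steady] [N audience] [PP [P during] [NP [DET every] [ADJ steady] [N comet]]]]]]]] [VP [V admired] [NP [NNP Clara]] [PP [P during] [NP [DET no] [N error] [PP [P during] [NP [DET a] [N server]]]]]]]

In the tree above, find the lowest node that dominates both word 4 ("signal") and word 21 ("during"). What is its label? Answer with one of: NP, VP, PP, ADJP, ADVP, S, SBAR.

Both words fall inside [S my narrow local signal behind her musician through their steady audience during every steady comet admired Clara during no error during a server] (words 1–23), and no smaller constituent contains them both. Label: S.

S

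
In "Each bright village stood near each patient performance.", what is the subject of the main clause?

"each bright village" is the NP that combines with the VP headed by "stood" to form the main clause — the subject.

each bright village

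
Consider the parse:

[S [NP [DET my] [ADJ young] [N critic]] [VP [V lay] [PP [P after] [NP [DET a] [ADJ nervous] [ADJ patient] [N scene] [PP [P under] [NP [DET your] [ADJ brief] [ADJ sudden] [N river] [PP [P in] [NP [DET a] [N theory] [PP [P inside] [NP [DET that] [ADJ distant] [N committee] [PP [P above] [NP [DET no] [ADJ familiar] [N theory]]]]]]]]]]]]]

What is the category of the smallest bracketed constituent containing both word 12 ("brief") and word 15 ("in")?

NP

The smallest bracket enclosing both words is [NP your brief sudden river in a theory inside that distant committee above no familiar theory], so the label is NP.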